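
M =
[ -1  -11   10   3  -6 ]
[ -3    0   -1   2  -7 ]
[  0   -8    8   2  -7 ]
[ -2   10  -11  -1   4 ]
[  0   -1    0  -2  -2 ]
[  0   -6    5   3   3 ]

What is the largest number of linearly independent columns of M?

Row reduce to echelon form.
R2 ← R2 − (3)·R1: [0, 33, -31, -7, 11]
R4 ← R4 − (2)·R1: [0, 32, -31, -7, 16]
R3 ← R3 + (8/33)·R2: [0, 0, 16/33, 10/33, -13/3]
R4 ← R4 − (32/33)·R2: [0, 0, -31/33, -7/33, 16/3]
R5 ← R5 + (1/33)·R2: [0, 0, -31/33, -73/33, -5/3]
R6 ← R6 + (2/11)·R2: [0, 0, -7/11, 19/11, 5]
R4 ← R4 + (31/16)·R3: [0, 0, 0, 3/8, -49/16]
R5 ← R5 + (31/16)·R3: [0, 0, 0, -13/8, -161/16]
R6 ← R6 + (21/16)·R3: [0, 0, 0, 17/8, -11/16]
R5 ← R5 + (13/3)·R4: [0, 0, 0, 0, -70/3]
R6 ← R6 − (17/3)·R4: [0, 0, 0, 0, 50/3]
R6 ← R6 + (5/7)·R5: [0, 0, 0, 0, 0]
Echelon form has 5 nonzero rows, so rank(M) = 5.
The rank gives the maximum number of linearly independent columns: 5.

5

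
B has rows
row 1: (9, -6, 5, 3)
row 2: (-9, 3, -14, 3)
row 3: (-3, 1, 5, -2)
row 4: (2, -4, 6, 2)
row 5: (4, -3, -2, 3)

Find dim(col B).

Row reduce to echelon form.
R2 ← R2 + R1: [0, -3, -9, 6]
R3 ← R3 + (1/3)·R1: [0, -1, 20/3, -1]
R4 ← R4 − (2/9)·R1: [0, -8/3, 44/9, 4/3]
R5 ← R5 − (4/9)·R1: [0, -1/3, -38/9, 5/3]
R3 ← R3 − (1/3)·R2: [0, 0, 29/3, -3]
R4 ← R4 − (8/9)·R2: [0, 0, 116/9, -4]
R5 ← R5 − (1/9)·R2: [0, 0, -29/9, 1]
R4 ← R4 − (4/3)·R3: [0, 0, 0, 0]
R5 ← R5 + (1/3)·R3: [0, 0, 0, 0]
Echelon form has 3 nonzero rows, so rank(B) = 3.
The column space has dimension equal to the rank: 3.

3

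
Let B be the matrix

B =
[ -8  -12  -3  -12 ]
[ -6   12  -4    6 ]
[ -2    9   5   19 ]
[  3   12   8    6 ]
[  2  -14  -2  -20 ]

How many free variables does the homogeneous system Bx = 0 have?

Row reduce to echelon form.
R2 ← R2 − (3/4)·R1: [0, 21, -7/4, 15]
R3 ← R3 − (1/4)·R1: [0, 12, 23/4, 22]
R4 ← R4 + (3/8)·R1: [0, 15/2, 55/8, 3/2]
R5 ← R5 + (1/4)·R1: [0, -17, -11/4, -23]
R3 ← R3 − (4/7)·R2: [0, 0, 27/4, 94/7]
R4 ← R4 − (5/14)·R2: [0, 0, 15/2, -27/7]
R5 ← R5 + (17/21)·R2: [0, 0, -25/6, -76/7]
R4 ← R4 − (10/9)·R3: [0, 0, 0, -169/9]
R5 ← R5 + (50/81)·R3: [0, 0, 0, -208/81]
R5 ← R5 − (16/117)·R4: [0, 0, 0, 0]
4 nonzero rows, so rank(B) = 4.
B has 4 columns; by rank–nullity, nullity = 4 − 4 = 0.

0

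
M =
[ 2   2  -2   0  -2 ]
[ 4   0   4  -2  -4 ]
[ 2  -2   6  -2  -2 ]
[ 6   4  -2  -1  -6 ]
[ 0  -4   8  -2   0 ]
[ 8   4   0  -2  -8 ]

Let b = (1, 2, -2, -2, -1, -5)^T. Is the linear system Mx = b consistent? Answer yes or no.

Row reduce the augmented matrix [M | b].
R2 ← R2 − (2)·R1: [0, -4, 8, -2, 0, 0]
R3 ← R3 − R1: [0, -4, 8, -2, 0, -3]
R4 ← R4 − (3)·R1: [0, -2, 4, -1, 0, -5]
R6 ← R6 − (4)·R1: [0, -4, 8, -2, 0, -9]
R3 ← R3 − R2: [0, 0, 0, 0, 0, -3]
R4 ← R4 − (1/2)·R2: [0, 0, 0, 0, 0, -5]
R5 ← R5 − R2: [0, 0, 0, 0, 0, -1]
R6 ← R6 − R2: [0, 0, 0, 0, 0, -9]
R4 ← R4 − (5/3)·R3: [0, 0, 0, 0, 0, 0]
R5 ← R5 − (1/3)·R3: [0, 0, 0, 0, 0, 0]
R6 ← R6 − (3)·R3: [0, 0, 0, 0, 0, 0]
The echelon form has 3 nonzero rows; the last pivot sits in the augmented column, so rank(M) = 2 but rank([M|b]) = 3.
Since the ranks differ, the system is inconsistent.

no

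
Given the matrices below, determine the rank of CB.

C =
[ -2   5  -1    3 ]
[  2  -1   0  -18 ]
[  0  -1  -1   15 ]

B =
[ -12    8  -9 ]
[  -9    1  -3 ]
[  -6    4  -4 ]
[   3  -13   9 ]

First compute CB:
[[ -6, -54,  34],
 [-69, 249, -177],
 [ 60, -200, 142]]
Now row reduce the product.
R2 ← R2 − (23/2)·R1: [0, 870, -568]
R3 ← R3 + (10)·R1: [0, -740, 482]
R3 ← R3 + (74/87)·R2: [0, 0, -98/87]
3 nonzero rows, so rank(CB) = 3.

3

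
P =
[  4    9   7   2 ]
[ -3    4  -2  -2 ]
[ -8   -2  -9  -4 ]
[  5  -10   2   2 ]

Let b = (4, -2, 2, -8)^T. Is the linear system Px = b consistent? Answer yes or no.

no

Row reduce the augmented matrix [P | b].
R2 ← R2 + (3/4)·R1: [0, 43/4, 13/4, -1/2, 1]
R3 ← R3 + (2)·R1: [0, 16, 5, 0, 10]
R4 ← R4 − (5/4)·R1: [0, -85/4, -27/4, -1/2, -13]
R3 ← R3 − (64/43)·R2: [0, 0, 7/43, 32/43, 366/43]
R4 ← R4 + (85/43)·R2: [0, 0, -14/43, -64/43, -474/43]
R4 ← R4 + (2)·R3: [0, 0, 0, 0, 6]
The echelon form has 4 nonzero rows; the last pivot sits in the augmented column, so rank(P) = 3 but rank([P|b]) = 4.
Since the ranks differ, the system is inconsistent.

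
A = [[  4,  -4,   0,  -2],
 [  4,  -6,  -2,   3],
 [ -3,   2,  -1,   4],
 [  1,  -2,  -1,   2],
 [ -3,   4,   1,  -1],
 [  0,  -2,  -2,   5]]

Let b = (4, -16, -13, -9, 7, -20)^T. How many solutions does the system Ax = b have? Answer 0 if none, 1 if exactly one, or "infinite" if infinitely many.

infinite

Row reduce the augmented matrix [A | b].
R2 ← R2 − R1: [0, -2, -2, 5, -20]
R3 ← R3 + (3/4)·R1: [0, -1, -1, 5/2, -10]
R4 ← R4 − (1/4)·R1: [0, -1, -1, 5/2, -10]
R5 ← R5 + (3/4)·R1: [0, 1, 1, -5/2, 10]
R3 ← R3 − (1/2)·R2: [0, 0, 0, 0, 0]
R4 ← R4 − (1/2)·R2: [0, 0, 0, 0, 0]
R5 ← R5 + (1/2)·R2: [0, 0, 0, 0, 0]
R6 ← R6 − R2: [0, 0, 0, 0, 0]
The echelon form has 2 nonzero rows, and every pivot lies in the first 4 columns, so rank(A) = rank([A|b]) = 2.
The system is consistent.
rank = 2 < 4 unknowns, so there are infinitely many solutions.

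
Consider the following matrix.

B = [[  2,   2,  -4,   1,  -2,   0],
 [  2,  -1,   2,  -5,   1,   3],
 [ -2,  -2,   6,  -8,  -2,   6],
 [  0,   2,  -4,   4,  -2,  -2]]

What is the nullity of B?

Row reduce to echelon form.
R2 ← R2 − R1: [0, -3, 6, -6, 3, 3]
R3 ← R3 + R1: [0, 0, 2, -7, -4, 6]
R4 ← R4 + (2/3)·R2: [0, 0, 0, 0, 0, 0]
3 nonzero rows, so rank(B) = 3.
B has 6 columns; by rank–nullity, nullity = 6 − 3 = 3.

3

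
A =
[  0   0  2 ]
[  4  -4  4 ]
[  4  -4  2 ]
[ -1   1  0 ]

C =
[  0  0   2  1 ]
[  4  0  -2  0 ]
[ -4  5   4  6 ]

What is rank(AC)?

First compute AC:
[[ -8,  10,   8,  12],
 [-32,  20,  32,  28],
 [-24,  10,  24,  16],
 [  4,   0,  -4,  -1]]
Now row reduce the product.
R2 ← R2 − (4)·R1: [0, -20, 0, -20]
R3 ← R3 − (3)·R1: [0, -20, 0, -20]
R4 ← R4 + (1/2)·R1: [0, 5, 0, 5]
R3 ← R3 − R2: [0, 0, 0, 0]
R4 ← R4 + (1/4)·R2: [0, 0, 0, 0]
2 nonzero rows, so rank(AC) = 2.

2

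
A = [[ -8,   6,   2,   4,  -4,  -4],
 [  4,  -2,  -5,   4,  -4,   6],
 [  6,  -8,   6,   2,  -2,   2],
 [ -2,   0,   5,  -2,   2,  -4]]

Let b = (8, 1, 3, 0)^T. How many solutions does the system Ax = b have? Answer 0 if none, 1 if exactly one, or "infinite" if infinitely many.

Row reduce the augmented matrix [A | b].
R2 ← R2 + (1/2)·R1: [0, 1, -4, 6, -6, 4, 5]
R3 ← R3 + (3/4)·R1: [0, -7/2, 15/2, 5, -5, -1, 9]
R4 ← R4 − (1/4)·R1: [0, -3/2, 9/2, -3, 3, -3, -2]
R3 ← R3 + (7/2)·R2: [0, 0, -13/2, 26, -26, 13, 53/2]
R4 ← R4 + (3/2)·R2: [0, 0, -3/2, 6, -6, 3, 11/2]
R4 ← R4 − (3/13)·R3: [0, 0, 0, 0, 0, 0, -8/13]
The echelon form has 4 nonzero rows; the last pivot sits in the augmented column, so rank(A) = 3 but rank([A|b]) = 4.
Since the ranks differ, the system is inconsistent.
It has no solutions.

0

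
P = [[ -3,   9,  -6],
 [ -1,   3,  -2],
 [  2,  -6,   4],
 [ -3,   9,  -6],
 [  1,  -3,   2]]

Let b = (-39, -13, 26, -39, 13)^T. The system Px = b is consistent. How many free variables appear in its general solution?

2

Row reduce the augmented matrix [P | b].
R2 ← R2 − (1/3)·R1: [0, 0, 0, 0]
R3 ← R3 + (2/3)·R1: [0, 0, 0, 0]
R4 ← R4 − R1: [0, 0, 0, 0]
R5 ← R5 + (1/3)·R1: [0, 0, 0, 0]
The echelon form has 1 nonzero rows, and every pivot lies in the first 3 columns, so rank(P) = rank([P|b]) = 1.
The system is consistent.
Free variables = (unknowns) − (rank) = 3 − 1 = 2.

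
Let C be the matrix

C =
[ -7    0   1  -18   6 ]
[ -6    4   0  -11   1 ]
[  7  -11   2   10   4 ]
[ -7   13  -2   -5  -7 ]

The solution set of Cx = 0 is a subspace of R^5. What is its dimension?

Row reduce to echelon form.
R2 ← R2 − (6/7)·R1: [0, 4, -6/7, 31/7, -29/7]
R3 ← R3 + R1: [0, -11, 3, -8, 10]
R4 ← R4 − R1: [0, 13, -3, 13, -13]
R3 ← R3 + (11/4)·R2: [0, 0, 9/14, 117/28, -39/28]
R4 ← R4 − (13/4)·R2: [0, 0, -3/14, -39/28, 13/28]
R4 ← R4 + (1/3)·R3: [0, 0, 0, 0, 0]
3 nonzero rows, so rank(C) = 3.
C has 5 columns; by rank–nullity, nullity = 5 − 3 = 2.

2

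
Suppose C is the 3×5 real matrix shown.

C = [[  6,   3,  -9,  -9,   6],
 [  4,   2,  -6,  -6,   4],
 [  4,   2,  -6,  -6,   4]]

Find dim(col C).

1

Row reduce to echelon form.
R2 ← R2 − (2/3)·R1: [0, 0, 0, 0, 0]
R3 ← R3 − (2/3)·R1: [0, 0, 0, 0, 0]
Echelon form has 1 nonzero row, so rank(C) = 1.
The column space has dimension equal to the rank: 1.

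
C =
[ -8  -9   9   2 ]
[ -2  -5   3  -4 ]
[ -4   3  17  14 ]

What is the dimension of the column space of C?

Row reduce to echelon form.
R2 ← R2 − (1/4)·R1: [0, -11/4, 3/4, -9/2]
R3 ← R3 − (1/2)·R1: [0, 15/2, 25/2, 13]
R3 ← R3 + (30/11)·R2: [0, 0, 160/11, 8/11]
Echelon form has 3 nonzero rows, so rank(C) = 3.
The column space has dimension equal to the rank: 3.

3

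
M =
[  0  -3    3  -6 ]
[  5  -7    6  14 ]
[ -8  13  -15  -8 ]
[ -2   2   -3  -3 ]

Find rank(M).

3

Row reduce to echelon form.
Swap R1 ↔ R2
R3 ← R3 + (8/5)·R1: [0, 9/5, -27/5, 72/5]
R4 ← R4 + (2/5)·R1: [0, -4/5, -3/5, 13/5]
R3 ← R3 + (3/5)·R2: [0, 0, -18/5, 54/5]
R4 ← R4 − (4/15)·R2: [0, 0, -7/5, 21/5]
R4 ← R4 − (7/18)·R3: [0, 0, 0, 0]
Echelon form has 3 nonzero rows, so rank(M) = 3.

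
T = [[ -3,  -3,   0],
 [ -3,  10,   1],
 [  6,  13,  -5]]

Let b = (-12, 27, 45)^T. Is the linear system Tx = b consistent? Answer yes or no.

Row reduce the augmented matrix [T | b].
R2 ← R2 − R1: [0, 13, 1, 39]
R3 ← R3 + (2)·R1: [0, 7, -5, 21]
R3 ← R3 − (7/13)·R2: [0, 0, -72/13, 0]
The echelon form has 3 nonzero rows, and every pivot lies in the first 3 columns, so rank(T) = rank([T|b]) = 3.
The system is consistent.

yes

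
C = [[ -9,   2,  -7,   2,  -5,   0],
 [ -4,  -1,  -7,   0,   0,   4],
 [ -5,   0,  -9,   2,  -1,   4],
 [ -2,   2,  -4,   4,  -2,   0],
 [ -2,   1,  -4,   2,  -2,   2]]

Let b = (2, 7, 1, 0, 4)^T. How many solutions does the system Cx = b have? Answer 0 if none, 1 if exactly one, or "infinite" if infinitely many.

0

Row reduce the augmented matrix [C | b].
R2 ← R2 − (4/9)·R1: [0, -17/9, -35/9, -8/9, 20/9, 4, 55/9]
R3 ← R3 − (5/9)·R1: [0, -10/9, -46/9, 8/9, 16/9, 4, -1/9]
R4 ← R4 − (2/9)·R1: [0, 14/9, -22/9, 32/9, -8/9, 0, -4/9]
R5 ← R5 − (2/9)·R1: [0, 5/9, -22/9, 14/9, -8/9, 2, 32/9]
R3 ← R3 − (10/17)·R2: [0, 0, -48/17, 24/17, 8/17, 28/17, -63/17]
R4 ← R4 + (14/17)·R2: [0, 0, -96/17, 48/17, 16/17, 56/17, 78/17]
R5 ← R5 + (5/17)·R2: [0, 0, -61/17, 22/17, -4/17, 54/17, 91/17]
R4 ← R4 − (2)·R3: [0, 0, 0, 0, 0, 0, 12]
R5 ← R5 − (61/48)·R3: [0, 0, 0, -1/2, -5/6, 13/12, 161/16]
Swap R4 ↔ R5
The echelon form has 5 nonzero rows; the last pivot sits in the augmented column, so rank(C) = 4 but rank([C|b]) = 5.
Since the ranks differ, the system is inconsistent.
It has no solutions.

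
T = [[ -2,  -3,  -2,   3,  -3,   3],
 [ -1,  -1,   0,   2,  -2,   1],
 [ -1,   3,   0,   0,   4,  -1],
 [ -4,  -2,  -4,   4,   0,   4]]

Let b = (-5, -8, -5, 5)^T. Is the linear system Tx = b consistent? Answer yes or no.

no

Row reduce the augmented matrix [T | b].
R2 ← R2 − (1/2)·R1: [0, 1/2, 1, 1/2, -1/2, -1/2, -11/2]
R3 ← R3 − (1/2)·R1: [0, 9/2, 1, -3/2, 11/2, -5/2, -5/2]
R4 ← R4 − (2)·R1: [0, 4, 0, -2, 6, -2, 15]
R3 ← R3 − (9)·R2: [0, 0, -8, -6, 10, 2, 47]
R4 ← R4 − (8)·R2: [0, 0, -8, -6, 10, 2, 59]
R4 ← R4 − R3: [0, 0, 0, 0, 0, 0, 12]
The echelon form has 4 nonzero rows; the last pivot sits in the augmented column, so rank(T) = 3 but rank([T|b]) = 4.
Since the ranks differ, the system is inconsistent.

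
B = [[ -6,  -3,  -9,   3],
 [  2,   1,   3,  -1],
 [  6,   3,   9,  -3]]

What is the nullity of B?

3

Row reduce to echelon form.
R2 ← R2 + (1/3)·R1: [0, 0, 0, 0]
R3 ← R3 + R1: [0, 0, 0, 0]
1 nonzero row, so rank(B) = 1.
B has 4 columns; by rank–nullity, nullity = 4 − 1 = 3.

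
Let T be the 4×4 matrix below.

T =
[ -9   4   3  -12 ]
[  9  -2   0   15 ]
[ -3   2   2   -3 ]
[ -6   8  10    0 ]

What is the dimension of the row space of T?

Row reduce to echelon form.
R2 ← R2 + R1: [0, 2, 3, 3]
R3 ← R3 − (1/3)·R1: [0, 2/3, 1, 1]
R4 ← R4 − (2/3)·R1: [0, 16/3, 8, 8]
R3 ← R3 − (1/3)·R2: [0, 0, 0, 0]
R4 ← R4 − (8/3)·R2: [0, 0, 0, 0]
Echelon form has 2 nonzero rows, so rank(T) = 2.
The row space has dimension equal to the rank: 2.

2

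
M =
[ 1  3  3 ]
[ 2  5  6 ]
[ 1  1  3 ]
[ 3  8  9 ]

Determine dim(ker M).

1

Row reduce to echelon form.
R2 ← R2 − (2)·R1: [0, -1, 0]
R3 ← R3 − R1: [0, -2, 0]
R4 ← R4 − (3)·R1: [0, -1, 0]
R3 ← R3 − (2)·R2: [0, 0, 0]
R4 ← R4 − R2: [0, 0, 0]
2 nonzero rows, so rank(M) = 2.
M has 3 columns; by rank–nullity, nullity = 3 − 2 = 1.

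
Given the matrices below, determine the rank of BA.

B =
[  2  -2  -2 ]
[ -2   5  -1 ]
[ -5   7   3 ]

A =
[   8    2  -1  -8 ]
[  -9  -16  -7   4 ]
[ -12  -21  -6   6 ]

First compute BA:
[[ 58,  78,  24, -36],
 [-49, -63, -27,  30],
 [-139, -185, -62,  86]]
Now row reduce the product.
R2 ← R2 + (49/58)·R1: [0, 84/29, -195/29, -12/29]
R3 ← R3 + (139/58)·R1: [0, 56/29, -130/29, -8/29]
R3 ← R3 − (2/3)·R2: [0, 0, 0, 0]
2 nonzero rows, so rank(BA) = 2.

2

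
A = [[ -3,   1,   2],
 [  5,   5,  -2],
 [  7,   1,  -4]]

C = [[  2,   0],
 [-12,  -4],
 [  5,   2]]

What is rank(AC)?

2

First compute AC:
[[ -8,   0],
 [-60, -24],
 [-18, -12]]
Now row reduce the product.
R2 ← R2 − (15/2)·R1: [0, -24]
R3 ← R3 − (9/4)·R1: [0, -12]
R3 ← R3 − (1/2)·R2: [0, 0]
2 nonzero rows, so rank(AC) = 2.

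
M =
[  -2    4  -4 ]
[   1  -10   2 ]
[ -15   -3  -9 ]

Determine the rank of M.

3

Row reduce to echelon form.
R2 ← R2 + (1/2)·R1: [0, -8, 0]
R3 ← R3 − (15/2)·R1: [0, -33, 21]
R3 ← R3 − (33/8)·R2: [0, 0, 21]
Echelon form has 3 nonzero rows, so rank(M) = 3.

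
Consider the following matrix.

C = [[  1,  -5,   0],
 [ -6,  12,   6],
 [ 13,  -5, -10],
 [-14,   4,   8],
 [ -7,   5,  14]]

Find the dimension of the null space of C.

Row reduce to echelon form.
R2 ← R2 + (6)·R1: [0, -18, 6]
R3 ← R3 − (13)·R1: [0, 60, -10]
R4 ← R4 + (14)·R1: [0, -66, 8]
R5 ← R5 + (7)·R1: [0, -30, 14]
R3 ← R3 + (10/3)·R2: [0, 0, 10]
R4 ← R4 − (11/3)·R2: [0, 0, -14]
R5 ← R5 − (5/3)·R2: [0, 0, 4]
R4 ← R4 + (7/5)·R3: [0, 0, 0]
R5 ← R5 − (2/5)·R3: [0, 0, 0]
3 nonzero rows, so rank(C) = 3.
C has 3 columns; by rank–nullity, nullity = 3 − 3 = 0.

0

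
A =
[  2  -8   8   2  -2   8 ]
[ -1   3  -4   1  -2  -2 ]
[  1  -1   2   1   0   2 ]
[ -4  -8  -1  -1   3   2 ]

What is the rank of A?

4

Row reduce to echelon form.
R2 ← R2 + (1/2)·R1: [0, -1, 0, 2, -3, 2]
R3 ← R3 − (1/2)·R1: [0, 3, -2, 0, 1, -2]
R4 ← R4 + (2)·R1: [0, -24, 15, 3, -1, 18]
R3 ← R3 + (3)·R2: [0, 0, -2, 6, -8, 4]
R4 ← R4 − (24)·R2: [0, 0, 15, -45, 71, -30]
R4 ← R4 + (15/2)·R3: [0, 0, 0, 0, 11, 0]
Echelon form has 4 nonzero rows, so rank(A) = 4.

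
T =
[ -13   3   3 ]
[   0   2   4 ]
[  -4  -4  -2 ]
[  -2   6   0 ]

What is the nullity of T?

0

Row reduce to echelon form.
R3 ← R3 − (4/13)·R1: [0, -64/13, -38/13]
R4 ← R4 − (2/13)·R1: [0, 72/13, -6/13]
R3 ← R3 + (32/13)·R2: [0, 0, 90/13]
R4 ← R4 − (36/13)·R2: [0, 0, -150/13]
R4 ← R4 + (5/3)·R3: [0, 0, 0]
3 nonzero rows, so rank(T) = 3.
T has 3 columns; by rank–nullity, nullity = 3 − 3 = 0.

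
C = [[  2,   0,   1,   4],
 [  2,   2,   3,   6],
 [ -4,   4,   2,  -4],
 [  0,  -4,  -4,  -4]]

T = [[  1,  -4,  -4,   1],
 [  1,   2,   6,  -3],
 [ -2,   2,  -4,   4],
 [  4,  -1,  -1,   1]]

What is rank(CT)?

2

First compute CT:
[[ 16, -10, -16,  10],
 [ 22,  -4, -14,  14],
 [-20,  32,  36, -12],
 [-12, -12,  -4,  -8]]
Now row reduce the product.
R2 ← R2 − (11/8)·R1: [0, 39/4, 8, 1/4]
R3 ← R3 + (5/4)·R1: [0, 39/2, 16, 1/2]
R4 ← R4 + (3/4)·R1: [0, -39/2, -16, -1/2]
R3 ← R3 − (2)·R2: [0, 0, 0, 0]
R4 ← R4 + (2)·R2: [0, 0, 0, 0]
2 nonzero rows, so rank(CT) = 2.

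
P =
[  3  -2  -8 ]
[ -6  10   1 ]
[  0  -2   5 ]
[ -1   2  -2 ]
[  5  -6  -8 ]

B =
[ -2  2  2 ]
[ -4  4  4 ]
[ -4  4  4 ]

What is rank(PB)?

1

First compute PB:
[[ 34, -34, -34],
 [-32,  32,  32],
 [-12,  12,  12],
 [  2,  -2,  -2],
 [ 46, -46, -46]]
Now row reduce the product.
R2 ← R2 + (16/17)·R1: [0, 0, 0]
R3 ← R3 + (6/17)·R1: [0, 0, 0]
R4 ← R4 − (1/17)·R1: [0, 0, 0]
R5 ← R5 − (23/17)·R1: [0, 0, 0]
1 nonzero row, so rank(PB) = 1.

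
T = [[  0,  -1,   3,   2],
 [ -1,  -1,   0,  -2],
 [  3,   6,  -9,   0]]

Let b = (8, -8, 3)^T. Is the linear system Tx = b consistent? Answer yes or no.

no

Row reduce the augmented matrix [T | b].
Swap R1 ↔ R2
R3 ← R3 + (3)·R1: [0, 3, -9, -6, -21]
R3 ← R3 + (3)·R2: [0, 0, 0, 0, 3]
The echelon form has 3 nonzero rows; the last pivot sits in the augmented column, so rank(T) = 2 but rank([T|b]) = 3.
Since the ranks differ, the system is inconsistent.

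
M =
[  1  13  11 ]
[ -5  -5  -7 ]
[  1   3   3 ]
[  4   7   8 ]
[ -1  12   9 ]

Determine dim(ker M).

Row reduce to echelon form.
R2 ← R2 + (5)·R1: [0, 60, 48]
R3 ← R3 − R1: [0, -10, -8]
R4 ← R4 − (4)·R1: [0, -45, -36]
R5 ← R5 + R1: [0, 25, 20]
R3 ← R3 + (1/6)·R2: [0, 0, 0]
R4 ← R4 + (3/4)·R2: [0, 0, 0]
R5 ← R5 − (5/12)·R2: [0, 0, 0]
2 nonzero rows, so rank(M) = 2.
M has 3 columns; by rank–nullity, nullity = 3 − 2 = 1.

1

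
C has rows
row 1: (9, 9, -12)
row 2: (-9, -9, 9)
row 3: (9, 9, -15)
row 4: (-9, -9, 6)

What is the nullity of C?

Row reduce to echelon form.
R2 ← R2 + R1: [0, 0, -3]
R3 ← R3 − R1: [0, 0, -3]
R4 ← R4 + R1: [0, 0, -6]
R3 ← R3 − R2: [0, 0, 0]
R4 ← R4 − (2)·R2: [0, 0, 0]
2 nonzero rows, so rank(C) = 2.
C has 3 columns; by rank–nullity, nullity = 3 − 2 = 1.

1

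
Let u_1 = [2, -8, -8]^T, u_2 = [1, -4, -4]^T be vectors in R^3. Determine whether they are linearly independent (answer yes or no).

Form the matrix with these vectors as rows and row reduce.
R2 ← R2 − (1/2)·R1: [0, 0, 0]
1 nonzero row, so the 2 vectors span a space of dimension 1.
Since 1 < 2, the vectors are linearly dependent.

no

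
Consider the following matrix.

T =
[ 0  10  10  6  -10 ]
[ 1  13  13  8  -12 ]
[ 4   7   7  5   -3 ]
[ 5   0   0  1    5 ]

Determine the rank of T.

2

Row reduce to echelon form.
Swap R1 ↔ R2
R3 ← R3 − (4)·R1: [0, -45, -45, -27, 45]
R4 ← R4 − (5)·R1: [0, -65, -65, -39, 65]
R3 ← R3 + (9/2)·R2: [0, 0, 0, 0, 0]
R4 ← R4 + (13/2)·R2: [0, 0, 0, 0, 0]
Echelon form has 2 nonzero rows, so rank(T) = 2.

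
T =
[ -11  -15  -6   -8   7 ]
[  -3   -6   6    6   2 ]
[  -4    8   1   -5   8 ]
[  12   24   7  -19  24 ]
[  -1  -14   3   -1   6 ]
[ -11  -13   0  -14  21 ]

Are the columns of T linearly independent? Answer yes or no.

Row reduce T to echelon form.
R2 ← R2 − (3/11)·R1: [0, -21/11, 84/11, 90/11, 1/11]
R3 ← R3 − (4/11)·R1: [0, 148/11, 35/11, -23/11, 60/11]
R4 ← R4 + (12/11)·R1: [0, 84/11, 5/11, -305/11, 348/11]
R5 ← R5 − (1/11)·R1: [0, -139/11, 39/11, -3/11, 59/11]
R6 ← R6 − R1: [0, 2, 6, -6, 14]
R3 ← R3 + (148/21)·R2: [0, 0, 57, 389/7, 128/21]
R4 ← R4 + (4)·R2: [0, 0, 31, 5, 32]
R5 ← R5 − (139/21)·R2: [0, 0, -47, -381/7, 100/21]
R6 ← R6 + (22/21)·R2: [0, 0, 14, 18/7, 296/21]
R4 ← R4 − (31/57)·R3: [0, 0, 0, -10064/399, 34336/1197]
R5 ← R5 + (47/57)·R3: [0, 0, 0, -3434/399, 11716/1197]
R6 ← R6 − (14/57)·R3: [0, 0, 0, -4420/399, 15080/1197]
R5 ← R5 − (101/296)·R4: [0, 0, 0, 0, 0]
R6 ← R6 − (65/148)·R4: [0, 0, 0, 0, 0]
4 pivots among 5 columns.
Only 4 < 5 pivot columns, so the columns are linearly dependent.

no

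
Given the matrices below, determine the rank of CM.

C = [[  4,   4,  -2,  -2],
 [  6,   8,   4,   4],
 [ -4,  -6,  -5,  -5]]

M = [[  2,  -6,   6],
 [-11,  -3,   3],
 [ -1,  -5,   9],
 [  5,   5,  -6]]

First compute CM:
[[-44, -36,  30],
 [-60, -60,  72],
 [ 38,  42, -57]]
Now row reduce the product.
R2 ← R2 − (15/11)·R1: [0, -120/11, 342/11]
R3 ← R3 + (19/22)·R1: [0, 120/11, -342/11]
R3 ← R3 + R2: [0, 0, 0]
2 nonzero rows, so rank(CM) = 2.

2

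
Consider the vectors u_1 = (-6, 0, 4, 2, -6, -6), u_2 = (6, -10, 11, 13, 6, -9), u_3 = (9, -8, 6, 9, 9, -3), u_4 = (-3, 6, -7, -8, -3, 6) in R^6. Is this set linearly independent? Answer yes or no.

no

Form the matrix with these vectors as rows and row reduce.
R2 ← R2 + R1: [0, -10, 15, 15, 0, -15]
R3 ← R3 + (3/2)·R1: [0, -8, 12, 12, 0, -12]
R4 ← R4 − (1/2)·R1: [0, 6, -9, -9, 0, 9]
R3 ← R3 − (4/5)·R2: [0, 0, 0, 0, 0, 0]
R4 ← R4 + (3/5)·R2: [0, 0, 0, 0, 0, 0]
2 nonzero rows, so the 4 vectors span a space of dimension 2.
Since 2 < 4, the vectors are linearly dependent.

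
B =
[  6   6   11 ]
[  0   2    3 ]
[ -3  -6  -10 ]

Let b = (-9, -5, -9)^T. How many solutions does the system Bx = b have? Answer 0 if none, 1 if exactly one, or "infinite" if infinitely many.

0

Row reduce the augmented matrix [B | b].
R3 ← R3 + (1/2)·R1: [0, -3, -9/2, -27/2]
R3 ← R3 + (3/2)·R2: [0, 0, 0, -21]
The echelon form has 3 nonzero rows; the last pivot sits in the augmented column, so rank(B) = 2 but rank([B|b]) = 3.
Since the ranks differ, the system is inconsistent.
It has no solutions.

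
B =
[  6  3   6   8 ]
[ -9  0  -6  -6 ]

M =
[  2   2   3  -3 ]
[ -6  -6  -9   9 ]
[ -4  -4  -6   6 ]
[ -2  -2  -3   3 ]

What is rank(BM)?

First compute BM:
[[-46, -46, -69,  69],
 [ 18,  18,  27, -27]]
Now row reduce the product.
R2 ← R2 + (9/23)·R1: [0, 0, 0, 0]
1 nonzero row, so rank(BM) = 1.

1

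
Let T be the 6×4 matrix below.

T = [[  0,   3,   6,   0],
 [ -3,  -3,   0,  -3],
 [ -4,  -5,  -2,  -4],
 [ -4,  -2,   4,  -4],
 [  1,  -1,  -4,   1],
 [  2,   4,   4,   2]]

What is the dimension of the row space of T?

2

Row reduce to echelon form.
Swap R1 ↔ R2
R3 ← R3 − (4/3)·R1: [0, -1, -2, 0]
R4 ← R4 − (4/3)·R1: [0, 2, 4, 0]
R5 ← R5 + (1/3)·R1: [0, -2, -4, 0]
R6 ← R6 + (2/3)·R1: [0, 2, 4, 0]
R3 ← R3 + (1/3)·R2: [0, 0, 0, 0]
R4 ← R4 − (2/3)·R2: [0, 0, 0, 0]
R5 ← R5 + (2/3)·R2: [0, 0, 0, 0]
R6 ← R6 − (2/3)·R2: [0, 0, 0, 0]
Echelon form has 2 nonzero rows, so rank(T) = 2.
The row space has dimension equal to the rank: 2.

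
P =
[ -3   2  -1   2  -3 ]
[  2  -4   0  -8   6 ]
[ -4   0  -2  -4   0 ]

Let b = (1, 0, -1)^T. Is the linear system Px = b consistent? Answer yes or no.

Row reduce the augmented matrix [P | b].
R2 ← R2 + (2/3)·R1: [0, -8/3, -2/3, -20/3, 4, 2/3]
R3 ← R3 − (4/3)·R1: [0, -8/3, -2/3, -20/3, 4, -7/3]
R3 ← R3 − R2: [0, 0, 0, 0, 0, -3]
The echelon form has 3 nonzero rows; the last pivot sits in the augmented column, so rank(P) = 2 but rank([P|b]) = 3.
Since the ranks differ, the system is inconsistent.

no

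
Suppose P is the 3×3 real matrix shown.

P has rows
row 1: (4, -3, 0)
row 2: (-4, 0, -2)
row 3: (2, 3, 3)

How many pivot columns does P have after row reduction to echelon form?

Row reduce to echelon form.
R2 ← R2 + R1: [0, -3, -2]
R3 ← R3 − (1/2)·R1: [0, 9/2, 3]
R3 ← R3 + (3/2)·R2: [0, 0, 0]
Echelon form has 2 nonzero rows, so rank(P) = 2.
Each nonzero row contributes one pivot column: 2 pivot columns.

2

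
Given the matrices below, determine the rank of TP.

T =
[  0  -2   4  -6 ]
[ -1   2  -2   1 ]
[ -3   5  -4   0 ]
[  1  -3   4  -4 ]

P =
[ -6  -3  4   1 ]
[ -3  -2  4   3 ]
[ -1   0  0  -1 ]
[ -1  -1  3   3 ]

2

First compute TP:
[[  8,  10, -26, -28],
 [  1,  -2,   7,  10],
 [  7,  -1,   8,  16],
 [  3,   7, -20, -24]]
Now row reduce the product.
R2 ← R2 − (1/8)·R1: [0, -13/4, 41/4, 27/2]
R3 ← R3 − (7/8)·R1: [0, -39/4, 123/4, 81/2]
R4 ← R4 − (3/8)·R1: [0, 13/4, -41/4, -27/2]
R3 ← R3 − (3)·R2: [0, 0, 0, 0]
R4 ← R4 + R2: [0, 0, 0, 0]
2 nonzero rows, so rank(TP) = 2.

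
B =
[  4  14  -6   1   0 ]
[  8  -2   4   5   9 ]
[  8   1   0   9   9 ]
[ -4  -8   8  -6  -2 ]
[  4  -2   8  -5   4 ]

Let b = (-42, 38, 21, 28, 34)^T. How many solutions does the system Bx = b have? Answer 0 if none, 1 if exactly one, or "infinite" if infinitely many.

1

Row reduce the augmented matrix [B | b].
R2 ← R2 − (2)·R1: [0, -30, 16, 3, 9, 122]
R3 ← R3 − (2)·R1: [0, -27, 12, 7, 9, 105]
R4 ← R4 + R1: [0, 6, 2, -5, -2, -14]
R5 ← R5 − R1: [0, -16, 14, -6, 4, 76]
R3 ← R3 − (9/10)·R2: [0, 0, -12/5, 43/10, 9/10, -24/5]
R4 ← R4 + (1/5)·R2: [0, 0, 26/5, -22/5, -1/5, 52/5]
R5 ← R5 − (8/15)·R2: [0, 0, 82/15, -38/5, -4/5, 164/15]
R4 ← R4 + (13/6)·R3: [0, 0, 0, 59/12, 7/4, 0]
R5 ← R5 + (41/18)·R3: [0, 0, 0, 79/36, 5/4, 0]
R5 ← R5 − (79/177)·R4: [0, 0, 0, 0, 83/177, 0]
The echelon form has 5 nonzero rows, and every pivot lies in the first 5 columns, so rank(B) = rank([B|b]) = 5.
The system is consistent.
rank = 5 = number of unknowns, so the solution is unique.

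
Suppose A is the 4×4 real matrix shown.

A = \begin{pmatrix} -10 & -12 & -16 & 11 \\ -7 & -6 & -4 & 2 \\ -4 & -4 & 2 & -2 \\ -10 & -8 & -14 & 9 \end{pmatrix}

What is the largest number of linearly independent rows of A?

Row reduce to echelon form.
R2 ← R2 − (7/10)·R1: [0, 12/5, 36/5, -57/10]
R3 ← R3 − (2/5)·R1: [0, 4/5, 42/5, -32/5]
R4 ← R4 − R1: [0, 4, 2, -2]
R3 ← R3 − (1/3)·R2: [0, 0, 6, -9/2]
R4 ← R4 − (5/3)·R2: [0, 0, -10, 15/2]
R4 ← R4 + (5/3)·R3: [0, 0, 0, 0]
Echelon form has 3 nonzero rows, so rank(A) = 3.
The rank gives the maximum number of linearly independent rows: 3.

3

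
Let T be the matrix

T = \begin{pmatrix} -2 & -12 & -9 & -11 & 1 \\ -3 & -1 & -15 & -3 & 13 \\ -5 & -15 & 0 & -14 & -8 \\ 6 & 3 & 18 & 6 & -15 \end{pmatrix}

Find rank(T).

3

Row reduce to echelon form.
R2 ← R2 − (3/2)·R1: [0, 17, -3/2, 27/2, 23/2]
R3 ← R3 − (5/2)·R1: [0, 15, 45/2, 27/2, -21/2]
R4 ← R4 + (3)·R1: [0, -33, -9, -27, -12]
R3 ← R3 − (15/17)·R2: [0, 0, 405/17, 27/17, -351/17]
R4 ← R4 + (33/17)·R2: [0, 0, -405/34, -27/34, 351/34]
R4 ← R4 + (1/2)·R3: [0, 0, 0, 0, 0]
Echelon form has 3 nonzero rows, so rank(T) = 3.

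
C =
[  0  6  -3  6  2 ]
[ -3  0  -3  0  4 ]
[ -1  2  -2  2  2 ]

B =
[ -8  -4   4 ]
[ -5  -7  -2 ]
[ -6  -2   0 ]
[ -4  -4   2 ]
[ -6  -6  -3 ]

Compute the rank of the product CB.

First compute CB:
[[-48, -72,  -6],
 [ 18,  -6, -24],
 [-10, -26, -10]]
Now row reduce the product.
R2 ← R2 + (3/8)·R1: [0, -33, -105/4]
R3 ← R3 − (5/24)·R1: [0, -11, -35/4]
R3 ← R3 − (1/3)·R2: [0, 0, 0]
2 nonzero rows, so rank(CB) = 2.

2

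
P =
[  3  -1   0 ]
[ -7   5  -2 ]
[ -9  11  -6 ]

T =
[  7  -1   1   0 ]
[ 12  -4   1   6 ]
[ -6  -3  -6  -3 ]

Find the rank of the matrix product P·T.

2

First compute PT:
[[  9,   1,   2,  -6],
 [ 23,  -7,  10,  36],
 [105, -17,  38,  84]]
Now row reduce the product.
R2 ← R2 − (23/9)·R1: [0, -86/9, 44/9, 154/3]
R3 ← R3 − (35/3)·R1: [0, -86/3, 44/3, 154]
R3 ← R3 − (3)·R2: [0, 0, 0, 0]
2 nonzero rows, so rank(PT) = 2.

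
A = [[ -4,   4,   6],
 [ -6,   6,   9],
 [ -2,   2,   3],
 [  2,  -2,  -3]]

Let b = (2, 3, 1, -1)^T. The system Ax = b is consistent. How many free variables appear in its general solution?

Row reduce the augmented matrix [A | b].
R2 ← R2 − (3/2)·R1: [0, 0, 0, 0]
R3 ← R3 − (1/2)·R1: [0, 0, 0, 0]
R4 ← R4 + (1/2)·R1: [0, 0, 0, 0]
The echelon form has 1 nonzero rows, and every pivot lies in the first 3 columns, so rank(A) = rank([A|b]) = 1.
The system is consistent.
Free variables = (unknowns) − (rank) = 3 − 1 = 2.

2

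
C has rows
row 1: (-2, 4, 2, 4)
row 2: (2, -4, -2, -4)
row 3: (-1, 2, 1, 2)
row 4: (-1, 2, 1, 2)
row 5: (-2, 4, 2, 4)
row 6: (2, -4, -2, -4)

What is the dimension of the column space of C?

Row reduce to echelon form.
R2 ← R2 + R1: [0, 0, 0, 0]
R3 ← R3 − (1/2)·R1: [0, 0, 0, 0]
R4 ← R4 − (1/2)·R1: [0, 0, 0, 0]
R5 ← R5 − R1: [0, 0, 0, 0]
R6 ← R6 + R1: [0, 0, 0, 0]
Echelon form has 1 nonzero row, so rank(C) = 1.
The column space has dimension equal to the rank: 1.

1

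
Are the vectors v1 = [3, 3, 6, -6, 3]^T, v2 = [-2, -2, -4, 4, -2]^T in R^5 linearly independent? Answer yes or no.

no

Form the matrix with these vectors as rows and row reduce.
R2 ← R2 + (2/3)·R1: [0, 0, 0, 0, 0]
1 nonzero row, so the 2 vectors span a space of dimension 1.
Since 1 < 2, the vectors are linearly dependent.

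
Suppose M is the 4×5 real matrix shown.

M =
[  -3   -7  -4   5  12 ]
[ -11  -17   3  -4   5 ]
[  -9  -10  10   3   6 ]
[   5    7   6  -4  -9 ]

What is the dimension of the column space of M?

Row reduce to echelon form.
R2 ← R2 − (11/3)·R1: [0, 26/3, 53/3, -67/3, -39]
R3 ← R3 − (3)·R1: [0, 11, 22, -12, -30]
R4 ← R4 + (5/3)·R1: [0, -14/3, -2/3, 13/3, 11]
R3 ← R3 − (33/26)·R2: [0, 0, -11/26, 425/26, 39/2]
R4 ← R4 + (7/13)·R2: [0, 0, 115/13, -100/13, -10]
R4 ← R4 + (230/11)·R3: [0, 0, 0, 3675/11, 4375/11]
Echelon form has 4 nonzero rows, so rank(M) = 4.
The column space has dimension equal to the rank: 4.

4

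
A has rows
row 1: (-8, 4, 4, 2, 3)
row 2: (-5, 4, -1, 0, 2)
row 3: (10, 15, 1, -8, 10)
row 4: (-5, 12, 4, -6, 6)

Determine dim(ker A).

1

Row reduce to echelon form.
R2 ← R2 − (5/8)·R1: [0, 3/2, -7/2, -5/4, 1/8]
R3 ← R3 + (5/4)·R1: [0, 20, 6, -11/2, 55/4]
R4 ← R4 − (5/8)·R1: [0, 19/2, 3/2, -29/4, 33/8]
R3 ← R3 − (40/3)·R2: [0, 0, 158/3, 67/6, 145/12]
R4 ← R4 − (19/3)·R2: [0, 0, 71/3, 2/3, 10/3]
R4 ← R4 − (71/158)·R3: [0, 0, 0, -1375/316, -1325/632]
4 nonzero rows, so rank(A) = 4.
A has 5 columns; by rank–nullity, nullity = 5 − 4 = 1.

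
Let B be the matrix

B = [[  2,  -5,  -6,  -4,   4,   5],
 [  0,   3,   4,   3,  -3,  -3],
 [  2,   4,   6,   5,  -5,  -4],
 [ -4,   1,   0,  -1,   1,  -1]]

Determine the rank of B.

2

Row reduce to echelon form.
R3 ← R3 − R1: [0, 9, 12, 9, -9, -9]
R4 ← R4 + (2)·R1: [0, -9, -12, -9, 9, 9]
R3 ← R3 − (3)·R2: [0, 0, 0, 0, 0, 0]
R4 ← R4 + (3)·R2: [0, 0, 0, 0, 0, 0]
Echelon form has 2 nonzero rows, so rank(B) = 2.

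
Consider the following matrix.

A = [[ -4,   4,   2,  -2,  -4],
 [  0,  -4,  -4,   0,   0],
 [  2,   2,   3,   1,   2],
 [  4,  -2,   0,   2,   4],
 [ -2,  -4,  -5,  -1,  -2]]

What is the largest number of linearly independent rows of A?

Row reduce to echelon form.
R3 ← R3 + (1/2)·R1: [0, 4, 4, 0, 0]
R4 ← R4 + R1: [0, 2, 2, 0, 0]
R5 ← R5 − (1/2)·R1: [0, -6, -6, 0, 0]
R3 ← R3 + R2: [0, 0, 0, 0, 0]
R4 ← R4 + (1/2)·R2: [0, 0, 0, 0, 0]
R5 ← R5 − (3/2)·R2: [0, 0, 0, 0, 0]
Echelon form has 2 nonzero rows, so rank(A) = 2.
The rank gives the maximum number of linearly independent rows: 2.

2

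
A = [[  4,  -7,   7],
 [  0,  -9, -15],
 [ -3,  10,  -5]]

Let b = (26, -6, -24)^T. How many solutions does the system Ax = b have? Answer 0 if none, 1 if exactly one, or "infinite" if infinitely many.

1

Row reduce the augmented matrix [A | b].
R3 ← R3 + (3/4)·R1: [0, 19/4, 1/4, -9/2]
R3 ← R3 + (19/36)·R2: [0, 0, -23/3, -23/3]
The echelon form has 3 nonzero rows, and every pivot lies in the first 3 columns, so rank(A) = rank([A|b]) = 3.
The system is consistent.
rank = 3 = number of unknowns, so the solution is unique.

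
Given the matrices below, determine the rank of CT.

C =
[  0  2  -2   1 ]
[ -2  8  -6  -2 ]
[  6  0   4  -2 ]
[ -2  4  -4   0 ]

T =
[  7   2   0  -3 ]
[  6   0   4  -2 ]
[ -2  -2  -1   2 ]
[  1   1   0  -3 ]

First compute CT:
[[ 17,   5,  10, -11],
 [ 44,   6,  38, -16],
 [ 32,   2,  -4,  -4],
 [ 18,   4,  20, -10]]
Now row reduce the product.
R2 ← R2 − (44/17)·R1: [0, -118/17, 206/17, 212/17]
R3 ← R3 − (32/17)·R1: [0, -126/17, -388/17, 284/17]
R4 ← R4 − (18/17)·R1: [0, -22/17, 160/17, 28/17]
R3 ← R3 − (63/59)·R2: [0, 0, -2110/59, 200/59]
R4 ← R4 − (11/59)·R2: [0, 0, 422/59, -40/59]
R4 ← R4 + (1/5)·R3: [0, 0, 0, 0]
3 nonzero rows, so rank(CT) = 3.

3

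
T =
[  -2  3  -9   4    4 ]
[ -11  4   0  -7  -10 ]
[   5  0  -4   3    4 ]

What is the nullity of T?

2

Row reduce to echelon form.
R2 ← R2 − (11/2)·R1: [0, -25/2, 99/2, -29, -32]
R3 ← R3 + (5/2)·R1: [0, 15/2, -53/2, 13, 14]
R3 ← R3 + (3/5)·R2: [0, 0, 16/5, -22/5, -26/5]
3 nonzero rows, so rank(T) = 3.
T has 5 columns; by rank–nullity, nullity = 5 − 3 = 2.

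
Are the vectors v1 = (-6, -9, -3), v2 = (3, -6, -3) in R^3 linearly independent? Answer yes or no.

Form the matrix with these vectors as rows and row reduce.
R2 ← R2 + (1/2)·R1: [0, -21/2, -9/2]
2 nonzero rows, so the 2 vectors span a space of dimension 2.
Since 2 = 2, the vectors are linearly independent.

yes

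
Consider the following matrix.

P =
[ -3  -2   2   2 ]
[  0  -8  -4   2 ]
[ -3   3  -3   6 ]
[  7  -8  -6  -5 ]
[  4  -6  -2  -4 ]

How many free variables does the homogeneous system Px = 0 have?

Row reduce to echelon form.
R3 ← R3 − R1: [0, 5, -5, 4]
R4 ← R4 + (7/3)·R1: [0, -38/3, -4/3, -1/3]
R5 ← R5 + (4/3)·R1: [0, -26/3, 2/3, -4/3]
R3 ← R3 + (5/8)·R2: [0, 0, -15/2, 21/4]
R4 ← R4 − (19/12)·R2: [0, 0, 5, -7/2]
R5 ← R5 − (13/12)·R2: [0, 0, 5, -7/2]
R4 ← R4 + (2/3)·R3: [0, 0, 0, 0]
R5 ← R5 + (2/3)·R3: [0, 0, 0, 0]
3 nonzero rows, so rank(P) = 3.
P has 4 columns; by rank–nullity, nullity = 4 − 3 = 1.

1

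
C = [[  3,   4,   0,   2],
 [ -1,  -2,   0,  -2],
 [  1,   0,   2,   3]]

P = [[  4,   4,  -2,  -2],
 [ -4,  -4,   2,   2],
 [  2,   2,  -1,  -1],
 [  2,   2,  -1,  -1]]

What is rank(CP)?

1

First compute CP:
[[  0,   0,   0,   0],
 [  0,   0,   0,   0],
 [ 14,  14,  -7,  -7]]
Now row reduce the product.
Swap R1 ↔ R3
1 nonzero row, so rank(CP) = 1.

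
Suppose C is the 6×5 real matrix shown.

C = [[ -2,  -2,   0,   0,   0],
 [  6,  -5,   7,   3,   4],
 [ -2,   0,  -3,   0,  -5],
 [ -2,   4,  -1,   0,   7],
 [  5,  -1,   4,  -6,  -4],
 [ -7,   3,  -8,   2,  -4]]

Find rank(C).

4

Row reduce to echelon form.
R2 ← R2 + (3)·R1: [0, -11, 7, 3, 4]
R3 ← R3 − R1: [0, 2, -3, 0, -5]
R4 ← R4 − R1: [0, 6, -1, 0, 7]
R5 ← R5 + (5/2)·R1: [0, -6, 4, -6, -4]
R6 ← R6 − (7/2)·R1: [0, 10, -8, 2, -4]
R3 ← R3 + (2/11)·R2: [0, 0, -19/11, 6/11, -47/11]
R4 ← R4 + (6/11)·R2: [0, 0, 31/11, 18/11, 101/11]
R5 ← R5 − (6/11)·R2: [0, 0, 2/11, -84/11, -68/11]
R6 ← R6 + (10/11)·R2: [0, 0, -18/11, 52/11, -4/11]
R4 ← R4 + (31/19)·R3: [0, 0, 0, 48/19, 42/19]
R5 ← R5 + (2/19)·R3: [0, 0, 0, -144/19, -126/19]
R6 ← R6 − (18/19)·R3: [0, 0, 0, 80/19, 70/19]
R5 ← R5 + (3)·R4: [0, 0, 0, 0, 0]
R6 ← R6 − (5/3)·R4: [0, 0, 0, 0, 0]
Echelon form has 4 nonzero rows, so rank(C) = 4.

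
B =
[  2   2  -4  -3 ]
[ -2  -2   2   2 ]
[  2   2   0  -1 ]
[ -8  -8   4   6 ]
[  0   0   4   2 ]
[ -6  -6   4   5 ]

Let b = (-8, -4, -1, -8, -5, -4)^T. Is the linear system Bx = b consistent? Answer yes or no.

no

Row reduce the augmented matrix [B | b].
R2 ← R2 + R1: [0, 0, -2, -1, -12]
R3 ← R3 − R1: [0, 0, 4, 2, 7]
R4 ← R4 + (4)·R1: [0, 0, -12, -6, -40]
R6 ← R6 + (3)·R1: [0, 0, -8, -4, -28]
R3 ← R3 + (2)·R2: [0, 0, 0, 0, -17]
R4 ← R4 − (6)·R2: [0, 0, 0, 0, 32]
R5 ← R5 + (2)·R2: [0, 0, 0, 0, -29]
R6 ← R6 − (4)·R2: [0, 0, 0, 0, 20]
R4 ← R4 + (32/17)·R3: [0, 0, 0, 0, 0]
R5 ← R5 − (29/17)·R3: [0, 0, 0, 0, 0]
R6 ← R6 + (20/17)·R3: [0, 0, 0, 0, 0]
The echelon form has 3 nonzero rows; the last pivot sits in the augmented column, so rank(B) = 2 but rank([B|b]) = 3.
Since the ranks differ, the system is inconsistent.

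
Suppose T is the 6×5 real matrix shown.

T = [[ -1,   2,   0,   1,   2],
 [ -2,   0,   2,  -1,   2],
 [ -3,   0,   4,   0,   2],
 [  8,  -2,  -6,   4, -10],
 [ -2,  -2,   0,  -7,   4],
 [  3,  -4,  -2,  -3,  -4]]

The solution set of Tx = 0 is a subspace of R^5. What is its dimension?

2

Row reduce to echelon form.
R2 ← R2 − (2)·R1: [0, -4, 2, -3, -2]
R3 ← R3 − (3)·R1: [0, -6, 4, -3, -4]
R4 ← R4 + (8)·R1: [0, 14, -6, 12, 6]
R5 ← R5 − (2)·R1: [0, -6, 0, -9, 0]
R6 ← R6 + (3)·R1: [0, 2, -2, 0, 2]
R3 ← R3 − (3/2)·R2: [0, 0, 1, 3/2, -1]
R4 ← R4 + (7/2)·R2: [0, 0, 1, 3/2, -1]
R5 ← R5 − (3/2)·R2: [0, 0, -3, -9/2, 3]
R6 ← R6 + (1/2)·R2: [0, 0, -1, -3/2, 1]
R4 ← R4 − R3: [0, 0, 0, 0, 0]
R5 ← R5 + (3)·R3: [0, 0, 0, 0, 0]
R6 ← R6 + R3: [0, 0, 0, 0, 0]
3 nonzero rows, so rank(T) = 3.
T has 5 columns; by rank–nullity, nullity = 5 − 3 = 2.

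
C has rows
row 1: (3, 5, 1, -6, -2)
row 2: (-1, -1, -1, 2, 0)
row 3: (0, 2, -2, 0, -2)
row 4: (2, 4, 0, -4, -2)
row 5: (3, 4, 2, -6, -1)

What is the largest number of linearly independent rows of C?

Row reduce to echelon form.
R2 ← R2 + (1/3)·R1: [0, 2/3, -2/3, 0, -2/3]
R4 ← R4 − (2/3)·R1: [0, 2/3, -2/3, 0, -2/3]
R5 ← R5 − R1: [0, -1, 1, 0, 1]
R3 ← R3 − (3)·R2: [0, 0, 0, 0, 0]
R4 ← R4 − R2: [0, 0, 0, 0, 0]
R5 ← R5 + (3/2)·R2: [0, 0, 0, 0, 0]
Echelon form has 2 nonzero rows, so rank(C) = 2.
The rank gives the maximum number of linearly independent rows: 2.

2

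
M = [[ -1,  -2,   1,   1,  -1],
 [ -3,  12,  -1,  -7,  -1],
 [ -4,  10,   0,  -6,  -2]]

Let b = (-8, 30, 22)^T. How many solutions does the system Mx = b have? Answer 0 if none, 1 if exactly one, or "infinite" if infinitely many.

Row reduce the augmented matrix [M | b].
R2 ← R2 − (3)·R1: [0, 18, -4, -10, 2, 54]
R3 ← R3 − (4)·R1: [0, 18, -4, -10, 2, 54]
R3 ← R3 − R2: [0, 0, 0, 0, 0, 0]
The echelon form has 2 nonzero rows, and every pivot lies in the first 5 columns, so rank(M) = rank([M|b]) = 2.
The system is consistent.
rank = 2 < 5 unknowns, so there are infinitely many solutions.

infinite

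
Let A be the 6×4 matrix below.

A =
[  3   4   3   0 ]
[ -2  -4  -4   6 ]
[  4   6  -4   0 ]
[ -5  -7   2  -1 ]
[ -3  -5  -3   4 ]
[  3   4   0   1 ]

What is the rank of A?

Row reduce to echelon form.
R2 ← R2 + (2/3)·R1: [0, -4/3, -2, 6]
R3 ← R3 − (4/3)·R1: [0, 2/3, -8, 0]
R4 ← R4 + (5/3)·R1: [0, -1/3, 7, -1]
R5 ← R5 + R1: [0, -1, 0, 4]
R6 ← R6 − R1: [0, 0, -3, 1]
R3 ← R3 + (1/2)·R2: [0, 0, -9, 3]
R4 ← R4 − (1/4)·R2: [0, 0, 15/2, -5/2]
R5 ← R5 − (3/4)·R2: [0, 0, 3/2, -1/2]
R4 ← R4 + (5/6)·R3: [0, 0, 0, 0]
R5 ← R5 + (1/6)·R3: [0, 0, 0, 0]
R6 ← R6 − (1/3)·R3: [0, 0, 0, 0]
Echelon form has 3 nonzero rows, so rank(A) = 3.

3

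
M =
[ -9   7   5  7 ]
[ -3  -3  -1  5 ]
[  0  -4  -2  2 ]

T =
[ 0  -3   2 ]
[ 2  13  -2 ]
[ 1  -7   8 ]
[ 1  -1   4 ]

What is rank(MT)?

First compute MT:
[[ 26,  76,  36],
 [ -2, -28,  12],
 [ -8, -40,   0]]
Now row reduce the product.
R2 ← R2 + (1/13)·R1: [0, -288/13, 192/13]
R3 ← R3 + (4/13)·R1: [0, -216/13, 144/13]
R3 ← R3 − (3/4)·R2: [0, 0, 0]
2 nonzero rows, so rank(MT) = 2.

2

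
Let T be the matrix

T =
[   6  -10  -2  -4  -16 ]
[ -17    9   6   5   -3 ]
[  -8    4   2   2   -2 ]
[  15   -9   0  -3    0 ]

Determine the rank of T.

Row reduce to echelon form.
R2 ← R2 + (17/6)·R1: [0, -58/3, 1/3, -19/3, -145/3]
R3 ← R3 + (4/3)·R1: [0, -28/3, -2/3, -10/3, -70/3]
R4 ← R4 − (5/2)·R1: [0, 16, 5, 7, 40]
R3 ← R3 − (14/29)·R2: [0, 0, -24/29, -8/29, 0]
R4 ← R4 + (24/29)·R2: [0, 0, 153/29, 51/29, 0]
R4 ← R4 + (51/8)·R3: [0, 0, 0, 0, 0]
Echelon form has 3 nonzero rows, so rank(T) = 3.

3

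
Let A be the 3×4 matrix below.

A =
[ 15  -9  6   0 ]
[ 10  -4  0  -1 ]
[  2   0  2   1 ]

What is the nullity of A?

Row reduce to echelon form.
R2 ← R2 − (2/3)·R1: [0, 2, -4, -1]
R3 ← R3 − (2/15)·R1: [0, 6/5, 6/5, 1]
R3 ← R3 − (3/5)·R2: [0, 0, 18/5, 8/5]
3 nonzero rows, so rank(A) = 3.
A has 4 columns; by rank–nullity, nullity = 4 − 3 = 1.

1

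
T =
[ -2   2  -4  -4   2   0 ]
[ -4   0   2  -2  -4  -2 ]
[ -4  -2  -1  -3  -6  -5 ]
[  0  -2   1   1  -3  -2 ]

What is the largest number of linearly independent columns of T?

3

Row reduce to echelon form.
R2 ← R2 − (2)·R1: [0, -4, 10, 6, -8, -2]
R3 ← R3 − (2)·R1: [0, -6, 7, 5, -10, -5]
R3 ← R3 − (3/2)·R2: [0, 0, -8, -4, 2, -2]
R4 ← R4 − (1/2)·R2: [0, 0, -4, -2, 1, -1]
R4 ← R4 − (1/2)·R3: [0, 0, 0, 0, 0, 0]
Echelon form has 3 nonzero rows, so rank(T) = 3.
The rank gives the maximum number of linearly independent columns: 3.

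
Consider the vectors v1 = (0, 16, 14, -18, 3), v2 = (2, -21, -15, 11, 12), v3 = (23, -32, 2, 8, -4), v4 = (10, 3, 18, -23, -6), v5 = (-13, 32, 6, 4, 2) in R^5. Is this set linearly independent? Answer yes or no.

Form the matrix with these vectors as rows and row reduce.
Swap R1 ↔ R2
R3 ← R3 − (23/2)·R1: [0, 419/2, 349/2, -237/2, -142]
R4 ← R4 − (5)·R1: [0, 108, 93, -78, -66]
R5 ← R5 + (13/2)·R1: [0, -209/2, -183/2, 151/2, 80]
R3 ← R3 − (419/32)·R2: [0, 0, -141/16, 1875/16, -5801/32]
R4 ← R4 − (27/4)·R2: [0, 0, -3/2, 87/2, -345/4]
R5 ← R5 + (209/32)·R2: [0, 0, -1/16, -673/16, 3187/32]
R4 ← R4 − (8/47)·R3: [0, 0, 0, 1107/47, -5207/94]
R5 ← R5 − (1/141)·R3: [0, 0, 0, -2016/47, 14224/141]
R5 ← R5 + (224/123)·R4: [0, 0, 0, 0, 0]
4 nonzero rows, so the 5 vectors span a space of dimension 4.
Since 4 < 5, the vectors are linearly dependent.

no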